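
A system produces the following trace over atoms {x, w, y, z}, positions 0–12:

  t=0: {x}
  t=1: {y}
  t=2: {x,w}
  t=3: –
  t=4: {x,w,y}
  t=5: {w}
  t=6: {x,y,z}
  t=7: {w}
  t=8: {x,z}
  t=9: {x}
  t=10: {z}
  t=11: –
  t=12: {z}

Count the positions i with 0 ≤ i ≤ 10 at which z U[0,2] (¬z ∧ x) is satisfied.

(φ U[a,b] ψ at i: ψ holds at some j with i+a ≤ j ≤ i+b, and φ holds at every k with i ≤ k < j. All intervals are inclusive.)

5

Evaluate at each i in [0,10]:
  i=0: ✓ (rhs at j=0)
  i=1: ✗ (lhs fails at k=1 before rhs at j=2)
  i=2: ✓ (rhs at j=2)
  i=3: ✗ (lhs fails at k=3 before rhs at j=4)
  i=4: ✓ (rhs at j=4)
  i=5: ✗ (no rhs in [5,7])
  i=6: ✗ (no rhs in [6,8])
  i=7: ✗ (lhs fails at k=7 before rhs at j=9)
  i=8: ✓ (rhs at j=9; lhs holds on [8,8])
  i=9: ✓ (rhs at j=9)
  i=10: ✗ (no rhs in [10,12])
Positions where it holds: {0, 2, 4, 8, 9} → 5.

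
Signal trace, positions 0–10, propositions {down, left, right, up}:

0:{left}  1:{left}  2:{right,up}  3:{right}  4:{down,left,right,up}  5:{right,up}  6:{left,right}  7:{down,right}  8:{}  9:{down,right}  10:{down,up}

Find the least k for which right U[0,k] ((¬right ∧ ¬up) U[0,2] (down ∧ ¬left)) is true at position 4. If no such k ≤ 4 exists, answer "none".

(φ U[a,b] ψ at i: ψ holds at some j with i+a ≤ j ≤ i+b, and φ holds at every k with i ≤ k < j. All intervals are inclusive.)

3

Need earliest j ≥ 4 with ((¬right ∧ ¬up) U[0,2] (down ∧ ¬left)), and right at every k in [4,j-1].
  j=4: rhs fails.
  j=5: rhs fails.
  j=6: rhs fails.
  j=7: rhs holds; lhs holds on [4,6]. k = 3.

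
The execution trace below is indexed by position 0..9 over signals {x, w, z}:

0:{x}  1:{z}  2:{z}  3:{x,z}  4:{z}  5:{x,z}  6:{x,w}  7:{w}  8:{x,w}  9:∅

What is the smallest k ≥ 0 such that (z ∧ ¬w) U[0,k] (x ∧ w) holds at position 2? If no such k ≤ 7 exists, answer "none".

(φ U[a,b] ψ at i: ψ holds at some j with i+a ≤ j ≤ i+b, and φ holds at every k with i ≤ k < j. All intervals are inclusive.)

4

Need earliest j ≥ 2 with (x ∧ w), and (z ∧ ¬w) at every k in [2,j-1].
  j=2: rhs fails.
  j=3: rhs fails.
  j=4: rhs fails.
  j=5: rhs fails.
  j=6: rhs holds; lhs holds on [2,5]. k = 4.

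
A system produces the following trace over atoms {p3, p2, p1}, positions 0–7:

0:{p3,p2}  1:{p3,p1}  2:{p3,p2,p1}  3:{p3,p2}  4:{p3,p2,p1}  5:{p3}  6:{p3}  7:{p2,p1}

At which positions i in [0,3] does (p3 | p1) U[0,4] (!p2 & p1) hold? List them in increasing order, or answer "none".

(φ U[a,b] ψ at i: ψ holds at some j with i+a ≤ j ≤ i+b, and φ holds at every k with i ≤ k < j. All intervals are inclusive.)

0, 1

Evaluate at each i in [0,3]:
  i=0: ✓ (rhs at j=1; lhs holds on [0,0])
  i=1: ✓ (rhs at j=1)
  i=2: ✗ (no rhs in [2,6])
  i=3: ✗ (no rhs in [3,7])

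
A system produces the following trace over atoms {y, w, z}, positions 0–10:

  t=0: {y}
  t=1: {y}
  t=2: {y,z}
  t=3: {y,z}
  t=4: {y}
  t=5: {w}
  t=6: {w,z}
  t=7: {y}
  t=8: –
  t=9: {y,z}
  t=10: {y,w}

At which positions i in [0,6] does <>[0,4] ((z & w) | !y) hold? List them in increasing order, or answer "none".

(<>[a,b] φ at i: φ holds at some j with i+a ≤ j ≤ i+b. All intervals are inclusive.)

Evaluate at each i in [0,6]:
  i=0: ✗ (none in [0,4])
  i=1: ✓ (witness j=5)
  i=2: ✓ (witness j=5)
  i=3: ✓ (witness j=5)
  i=4: ✓ (witness j=5)
  i=5: ✓ (witness j=5)
  i=6: ✓ (witness j=6)

1, 2, 3, 4, 5, 6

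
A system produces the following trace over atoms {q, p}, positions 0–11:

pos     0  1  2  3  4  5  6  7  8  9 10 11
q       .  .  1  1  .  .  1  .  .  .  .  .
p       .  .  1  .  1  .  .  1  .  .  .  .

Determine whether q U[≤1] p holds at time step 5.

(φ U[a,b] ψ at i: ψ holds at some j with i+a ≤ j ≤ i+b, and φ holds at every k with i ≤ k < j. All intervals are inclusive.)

Need some j in [5,6] with p, and q at every k in [5,j-1].
  j=5: p false.
  j=6: p false.
No j in the window works → until fails.

False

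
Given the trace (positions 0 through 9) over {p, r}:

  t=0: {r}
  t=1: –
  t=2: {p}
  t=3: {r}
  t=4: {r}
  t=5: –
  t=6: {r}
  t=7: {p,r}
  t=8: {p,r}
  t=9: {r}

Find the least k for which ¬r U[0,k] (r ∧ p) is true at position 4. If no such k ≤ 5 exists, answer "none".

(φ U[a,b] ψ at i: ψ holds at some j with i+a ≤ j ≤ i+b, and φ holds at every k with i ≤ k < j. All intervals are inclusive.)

Need earliest j ≥ 4 with (r ∧ p), and ¬r at every k in [4,j-1].
  j=4: rhs fails.
  j=5: rhs fails.
  j=6: rhs fails.
  j=7: rhs holds but lhs fails at k=4.
  j=8: rhs holds but lhs fails at k=4.
  j=9: rhs fails.
No witness within the range → none.

none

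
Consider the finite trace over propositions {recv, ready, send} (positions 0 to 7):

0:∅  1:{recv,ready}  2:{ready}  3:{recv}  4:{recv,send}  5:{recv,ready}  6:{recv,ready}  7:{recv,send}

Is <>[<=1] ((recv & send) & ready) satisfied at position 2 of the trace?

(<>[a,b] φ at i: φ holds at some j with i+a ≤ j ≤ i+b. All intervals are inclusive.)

Does not hold

Check ((recv & send) & ready) at each j in [2,3]:
  j=2: false
  j=3: false
No position in the window satisfies it → formula fails.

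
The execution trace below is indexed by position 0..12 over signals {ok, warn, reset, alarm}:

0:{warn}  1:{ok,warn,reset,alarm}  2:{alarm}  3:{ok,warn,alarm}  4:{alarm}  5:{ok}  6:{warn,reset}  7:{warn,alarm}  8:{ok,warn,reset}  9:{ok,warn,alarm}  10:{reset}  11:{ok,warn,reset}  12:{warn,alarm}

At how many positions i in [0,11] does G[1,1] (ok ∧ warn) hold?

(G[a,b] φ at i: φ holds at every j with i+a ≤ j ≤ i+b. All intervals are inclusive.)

5

Evaluate at each i in [0,11]:
  i=0: ✓ (all of [1,1])
  i=1: ✗ (fails at j=2)
  i=2: ✓ (all of [3,3])
  i=3: ✗ (fails at j=4)
  i=4: ✗ (fails at j=5)
  i=5: ✗ (fails at j=6)
  i=6: ✗ (fails at j=7)
  i=7: ✓ (all of [8,8])
  i=8: ✓ (all of [9,9])
  i=9: ✗ (fails at j=10)
  i=10: ✓ (all of [11,11])
  i=11: ✗ (fails at j=12)
Positions where it holds: {0, 2, 7, 8, 10} → 5.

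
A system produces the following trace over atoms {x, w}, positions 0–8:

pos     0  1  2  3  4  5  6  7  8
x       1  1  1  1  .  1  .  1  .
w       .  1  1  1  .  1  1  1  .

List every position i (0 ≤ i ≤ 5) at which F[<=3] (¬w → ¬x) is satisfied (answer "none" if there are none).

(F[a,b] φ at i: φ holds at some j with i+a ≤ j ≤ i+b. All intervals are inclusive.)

0, 1, 2, 3, 4, 5

Evaluate at each i in [0,5]:
  i=0: ✓ (witness j=1)
  i=1: ✓ (witness j=1)
  i=2: ✓ (witness j=2)
  i=3: ✓ (witness j=3)
  i=4: ✓ (witness j=4)
  i=5: ✓ (witness j=5)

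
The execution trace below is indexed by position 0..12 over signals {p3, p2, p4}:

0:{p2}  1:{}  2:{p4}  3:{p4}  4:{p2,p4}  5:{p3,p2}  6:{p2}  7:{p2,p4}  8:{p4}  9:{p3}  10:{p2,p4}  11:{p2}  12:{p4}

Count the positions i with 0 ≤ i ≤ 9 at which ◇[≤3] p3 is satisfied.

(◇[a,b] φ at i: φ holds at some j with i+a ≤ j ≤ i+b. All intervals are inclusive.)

8

Evaluate at each i in [0,9]:
  i=0: ✗ (none in [0,3])
  i=1: ✗ (none in [1,4])
  i=2: ✓ (witness j=5)
  i=3: ✓ (witness j=5)
  i=4: ✓ (witness j=5)
  i=5: ✓ (witness j=5)
  i=6: ✓ (witness j=9)
  i=7: ✓ (witness j=9)
  i=8: ✓ (witness j=9)
  i=9: ✓ (witness j=9)
Positions where it holds: {2, 3, 4, 5, 6, 7, 8, 9} → 8.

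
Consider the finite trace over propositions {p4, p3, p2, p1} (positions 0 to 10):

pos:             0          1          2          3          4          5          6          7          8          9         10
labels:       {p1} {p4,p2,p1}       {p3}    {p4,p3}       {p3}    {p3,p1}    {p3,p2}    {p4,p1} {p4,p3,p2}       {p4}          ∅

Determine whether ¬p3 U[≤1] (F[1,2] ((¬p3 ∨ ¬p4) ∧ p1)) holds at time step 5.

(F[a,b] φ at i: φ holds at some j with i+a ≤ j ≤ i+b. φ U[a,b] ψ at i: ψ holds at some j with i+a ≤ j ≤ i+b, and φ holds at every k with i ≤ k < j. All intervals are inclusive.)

Need some j in [5,6] with F[1,2] ((¬p3 ∨ ¬p4) ∧ p1), and ¬p3 at every k in [5,j-1].
  j=5: F[1,2] ((¬p3 ∨ ¬p4) ∧ p1) holds; no prefix to check → satisfied.

Yes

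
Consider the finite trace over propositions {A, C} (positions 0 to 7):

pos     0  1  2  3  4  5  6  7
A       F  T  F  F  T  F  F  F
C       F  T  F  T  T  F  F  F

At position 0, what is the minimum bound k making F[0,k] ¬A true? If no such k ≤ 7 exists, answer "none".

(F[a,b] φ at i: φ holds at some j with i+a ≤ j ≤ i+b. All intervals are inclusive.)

0

Scan j = 0,1,… for ¬A:
  j=0: holds
First hit at j=0, so smallest k = 0-0 = 0.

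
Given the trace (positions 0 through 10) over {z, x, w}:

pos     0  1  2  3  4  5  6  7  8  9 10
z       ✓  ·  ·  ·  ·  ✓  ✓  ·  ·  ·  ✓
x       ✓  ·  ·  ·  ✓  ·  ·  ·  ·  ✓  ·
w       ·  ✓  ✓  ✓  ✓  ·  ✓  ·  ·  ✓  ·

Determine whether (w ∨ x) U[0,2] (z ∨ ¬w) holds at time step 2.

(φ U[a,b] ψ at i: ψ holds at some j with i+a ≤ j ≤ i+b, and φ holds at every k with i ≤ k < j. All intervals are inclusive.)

Need some j in [2,4] with (z ∨ ¬w), and (w ∨ x) at every k in [2,j-1].
  j=2: (z ∨ ¬w) false.
  j=3: (z ∨ ¬w) false.
  j=4: (z ∨ ¬w) false.
No j in the window works → until fails.

No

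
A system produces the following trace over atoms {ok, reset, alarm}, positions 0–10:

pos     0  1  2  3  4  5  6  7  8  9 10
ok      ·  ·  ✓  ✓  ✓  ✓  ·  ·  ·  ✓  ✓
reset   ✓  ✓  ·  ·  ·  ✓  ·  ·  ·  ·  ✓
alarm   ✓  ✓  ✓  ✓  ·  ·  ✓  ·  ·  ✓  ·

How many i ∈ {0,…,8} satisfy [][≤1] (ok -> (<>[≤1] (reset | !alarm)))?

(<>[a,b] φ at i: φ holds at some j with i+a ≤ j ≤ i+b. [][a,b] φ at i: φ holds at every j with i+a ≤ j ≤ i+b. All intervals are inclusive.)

Evaluate at each i in [0,8]:
  i=0: ✓ (all of [0,1])
  i=1: ✗ (fails at j=2)
  i=2: ✗ (fails at j=2)
  i=3: ✓ (all of [3,4])
  i=4: ✓ (all of [4,5])
  i=5: ✓ (all of [5,6])
  i=6: ✓ (all of [6,7])
  i=7: ✓ (all of [7,8])
  i=8: ✓ (all of [8,9])
Positions where it holds: {0, 3, 4, 5, 6, 7, 8} → 7.

7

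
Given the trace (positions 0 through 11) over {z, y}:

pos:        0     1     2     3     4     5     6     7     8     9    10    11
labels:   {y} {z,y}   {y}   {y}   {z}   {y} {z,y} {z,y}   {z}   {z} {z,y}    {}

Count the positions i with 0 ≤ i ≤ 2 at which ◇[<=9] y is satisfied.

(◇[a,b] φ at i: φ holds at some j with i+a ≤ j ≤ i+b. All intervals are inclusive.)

3

Evaluate at each i in [0,2]:
  i=0: ✓ (witness j=0)
  i=1: ✓ (witness j=1)
  i=2: ✓ (witness j=2)
Positions where it holds: {0, 1, 2} → 3.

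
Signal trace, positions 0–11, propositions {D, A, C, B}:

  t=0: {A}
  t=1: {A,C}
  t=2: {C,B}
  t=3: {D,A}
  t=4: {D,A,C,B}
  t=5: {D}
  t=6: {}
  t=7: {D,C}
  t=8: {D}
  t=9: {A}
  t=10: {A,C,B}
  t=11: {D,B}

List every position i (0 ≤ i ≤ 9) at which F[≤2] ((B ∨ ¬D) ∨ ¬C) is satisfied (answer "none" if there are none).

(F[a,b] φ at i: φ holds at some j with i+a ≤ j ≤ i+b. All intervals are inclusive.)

0, 1, 2, 3, 4, 5, 6, 7, 8, 9

Evaluate at each i in [0,9]:
  i=0: ✓ (witness j=0)
  i=1: ✓ (witness j=1)
  i=2: ✓ (witness j=2)
  i=3: ✓ (witness j=3)
  i=4: ✓ (witness j=4)
  i=5: ✓ (witness j=5)
  i=6: ✓ (witness j=6)
  i=7: ✓ (witness j=8)
  i=8: ✓ (witness j=8)
  i=9: ✓ (witness j=9)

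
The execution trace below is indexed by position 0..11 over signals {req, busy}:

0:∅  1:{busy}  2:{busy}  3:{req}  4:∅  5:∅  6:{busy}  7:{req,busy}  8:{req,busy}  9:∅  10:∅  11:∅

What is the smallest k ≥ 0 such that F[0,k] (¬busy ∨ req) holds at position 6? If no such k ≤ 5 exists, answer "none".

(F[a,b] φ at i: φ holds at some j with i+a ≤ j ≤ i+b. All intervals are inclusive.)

1

Scan j = 6,7,… for (¬busy ∨ req):
  j=6: fails
  j=7: holds
First hit at j=7, so smallest k = 7-6 = 1.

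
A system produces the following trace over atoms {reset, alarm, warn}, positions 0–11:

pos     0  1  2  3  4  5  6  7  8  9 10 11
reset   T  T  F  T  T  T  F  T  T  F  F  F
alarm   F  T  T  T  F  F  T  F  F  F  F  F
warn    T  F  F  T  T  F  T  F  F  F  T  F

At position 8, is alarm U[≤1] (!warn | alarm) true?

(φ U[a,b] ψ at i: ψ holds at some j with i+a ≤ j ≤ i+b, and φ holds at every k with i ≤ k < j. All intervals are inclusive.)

Holds

Need some j in [8,9] with (!warn | alarm), and alarm at every k in [8,j-1].
  j=8: (!warn | alarm) holds; no prefix to check → satisfied.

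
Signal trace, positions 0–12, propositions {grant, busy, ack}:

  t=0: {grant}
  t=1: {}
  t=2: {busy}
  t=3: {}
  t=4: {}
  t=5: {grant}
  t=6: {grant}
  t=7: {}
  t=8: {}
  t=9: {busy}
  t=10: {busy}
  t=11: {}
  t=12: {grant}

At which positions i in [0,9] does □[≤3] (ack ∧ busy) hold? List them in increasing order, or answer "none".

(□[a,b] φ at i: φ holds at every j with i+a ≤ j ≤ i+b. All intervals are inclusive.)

Evaluate at each i in [0,9]:
  i=0: ✗ (fails at j=0)
  i=1: ✗ (fails at j=1)
  i=2: ✗ (fails at j=2)
  i=3: ✗ (fails at j=3)
  i=4: ✗ (fails at j=4)
  i=5: ✗ (fails at j=5)
  i=6: ✗ (fails at j=6)
  i=7: ✗ (fails at j=7)
  i=8: ✗ (fails at j=8)
  i=9: ✗ (fails at j=9)

none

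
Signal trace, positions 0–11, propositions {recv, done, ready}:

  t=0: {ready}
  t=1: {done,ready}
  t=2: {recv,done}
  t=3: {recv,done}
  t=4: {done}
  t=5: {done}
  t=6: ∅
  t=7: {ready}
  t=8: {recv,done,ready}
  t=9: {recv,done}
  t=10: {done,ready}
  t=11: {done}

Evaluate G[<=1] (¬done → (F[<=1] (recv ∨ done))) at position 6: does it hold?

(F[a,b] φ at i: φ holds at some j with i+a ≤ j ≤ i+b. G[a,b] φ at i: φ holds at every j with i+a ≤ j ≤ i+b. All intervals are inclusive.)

Check (¬done → (F[<=1] (recv ∨ done))) at every j in [6,7]:
  j=6: antecedent true; consequent fails (none in [6,7]) → ✗
  j=7: antecedent true; consequent holds (witness at 8) → ✓
Fails at j=6 → formula fails.

False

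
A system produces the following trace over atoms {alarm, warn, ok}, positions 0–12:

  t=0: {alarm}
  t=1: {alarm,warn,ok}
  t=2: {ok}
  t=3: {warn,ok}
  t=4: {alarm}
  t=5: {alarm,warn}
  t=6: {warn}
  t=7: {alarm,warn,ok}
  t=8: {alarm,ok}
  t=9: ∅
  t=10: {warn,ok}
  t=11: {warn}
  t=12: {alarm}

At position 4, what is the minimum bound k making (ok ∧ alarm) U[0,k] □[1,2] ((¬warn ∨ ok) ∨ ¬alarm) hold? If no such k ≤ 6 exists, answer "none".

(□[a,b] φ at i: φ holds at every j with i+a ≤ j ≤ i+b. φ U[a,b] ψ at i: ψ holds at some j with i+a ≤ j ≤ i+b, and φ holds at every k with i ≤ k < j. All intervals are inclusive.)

none

Need earliest j ≥ 4 with □[1,2] ((¬warn ∨ ok) ∨ ¬alarm), and (ok ∧ alarm) at every k in [4,j-1].
  j=4: rhs fails.
  j=5: rhs holds but lhs fails at k=4.
  j=6: rhs holds but lhs fails at k=4.
  j=7: rhs holds but lhs fails at k=4.
  j=8: rhs holds but lhs fails at k=4.
  j=9: rhs holds but lhs fails at k=4.
  j=10: rhs holds but lhs fails at k=4.
No witness within the range → none.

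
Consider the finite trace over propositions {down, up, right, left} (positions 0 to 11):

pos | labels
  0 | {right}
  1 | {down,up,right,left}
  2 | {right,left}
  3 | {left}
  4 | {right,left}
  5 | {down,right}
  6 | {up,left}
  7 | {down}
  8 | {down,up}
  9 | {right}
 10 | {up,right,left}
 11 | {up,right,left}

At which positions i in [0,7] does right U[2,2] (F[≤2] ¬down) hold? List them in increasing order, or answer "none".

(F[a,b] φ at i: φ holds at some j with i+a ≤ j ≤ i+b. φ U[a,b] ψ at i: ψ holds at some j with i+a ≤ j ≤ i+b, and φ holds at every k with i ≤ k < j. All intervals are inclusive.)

0, 1, 4

Evaluate at each i in [0,7]:
  i=0: ✓ (rhs at j=2; lhs holds on [0,1])
  i=1: ✓ (rhs at j=3; lhs holds on [1,2])
  i=2: ✗ (lhs fails at k=3 before rhs at j=4)
  i=3: ✗ (lhs fails at k=3 before rhs at j=5)
  i=4: ✓ (rhs at j=6; lhs holds on [4,5])
  i=5: ✗ (lhs fails at k=6 before rhs at j=7)
  i=6: ✗ (lhs fails at k=6 before rhs at j=8)
  i=7: ✗ (lhs fails at k=7 before rhs at j=9)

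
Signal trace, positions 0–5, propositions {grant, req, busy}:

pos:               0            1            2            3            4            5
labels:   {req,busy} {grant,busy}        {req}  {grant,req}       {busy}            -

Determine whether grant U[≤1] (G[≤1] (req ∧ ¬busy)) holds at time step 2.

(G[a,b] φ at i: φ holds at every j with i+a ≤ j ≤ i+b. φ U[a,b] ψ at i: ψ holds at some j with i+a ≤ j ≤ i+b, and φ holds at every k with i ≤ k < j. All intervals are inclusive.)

Need some j in [2,3] with G[≤1] (req ∧ ¬busy), and grant at every k in [2,j-1].
  j=2: G[≤1] (req ∧ ¬busy) holds; no prefix to check → satisfied.

Yes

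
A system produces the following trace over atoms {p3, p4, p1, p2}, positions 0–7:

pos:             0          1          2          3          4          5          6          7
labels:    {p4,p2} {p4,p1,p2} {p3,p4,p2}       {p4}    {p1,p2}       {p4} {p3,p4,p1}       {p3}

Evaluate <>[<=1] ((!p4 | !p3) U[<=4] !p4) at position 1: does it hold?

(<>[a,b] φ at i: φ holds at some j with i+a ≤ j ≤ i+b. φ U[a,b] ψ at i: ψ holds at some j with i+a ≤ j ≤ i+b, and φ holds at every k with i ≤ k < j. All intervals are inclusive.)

Does not hold

Check ((!p4 | !p3) U[<=4] !p4) at each j in [1,2]:
  j=1: fails
  j=2: fails
No position in the window satisfies it → formula fails.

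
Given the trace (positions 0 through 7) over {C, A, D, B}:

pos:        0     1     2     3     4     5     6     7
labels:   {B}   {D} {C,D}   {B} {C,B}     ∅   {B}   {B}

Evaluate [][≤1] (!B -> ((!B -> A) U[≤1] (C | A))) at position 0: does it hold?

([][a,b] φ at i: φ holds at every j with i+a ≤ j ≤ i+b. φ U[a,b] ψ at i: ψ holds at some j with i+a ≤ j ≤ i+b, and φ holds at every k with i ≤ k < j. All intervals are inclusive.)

Check (!B -> ((!B -> A) U[≤1] (C | A))) at every j in [0,1]:
  j=0: antecedent false → ✓
  j=1: antecedent true; consequent fails → ✗
Fails at j=1 → formula fails.

No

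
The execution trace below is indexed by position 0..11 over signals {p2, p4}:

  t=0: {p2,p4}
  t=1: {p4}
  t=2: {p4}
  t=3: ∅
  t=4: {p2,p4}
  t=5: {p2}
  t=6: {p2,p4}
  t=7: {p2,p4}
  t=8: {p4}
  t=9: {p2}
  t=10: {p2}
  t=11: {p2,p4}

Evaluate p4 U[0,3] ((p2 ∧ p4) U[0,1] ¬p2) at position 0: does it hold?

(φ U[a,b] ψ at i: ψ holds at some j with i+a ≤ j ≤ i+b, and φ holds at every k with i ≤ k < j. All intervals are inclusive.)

Need some j in [0,3] with ((p2 ∧ p4) U[0,1] ¬p2), and p4 at every k in [0,j-1].
  j=0: ((p2 ∧ p4) U[0,1] ¬p2) holds; no prefix to check → satisfied.

Holds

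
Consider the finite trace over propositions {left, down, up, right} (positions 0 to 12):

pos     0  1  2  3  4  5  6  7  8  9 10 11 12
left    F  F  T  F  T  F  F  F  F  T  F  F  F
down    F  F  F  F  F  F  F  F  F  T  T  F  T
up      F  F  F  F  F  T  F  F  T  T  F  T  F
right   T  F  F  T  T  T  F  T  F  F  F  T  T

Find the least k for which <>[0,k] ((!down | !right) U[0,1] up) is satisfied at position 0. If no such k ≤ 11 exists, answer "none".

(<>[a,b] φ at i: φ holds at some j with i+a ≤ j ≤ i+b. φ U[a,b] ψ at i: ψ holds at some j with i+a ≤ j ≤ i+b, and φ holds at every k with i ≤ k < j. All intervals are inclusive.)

4

Scan j = 0,1,… for ((!down | !right) U[0,1] up):
  j=0: fails
  j=1: fails
  j=2: fails
  j=3: fails
  j=4: holds
First hit at j=4, so smallest k = 4-0 = 4.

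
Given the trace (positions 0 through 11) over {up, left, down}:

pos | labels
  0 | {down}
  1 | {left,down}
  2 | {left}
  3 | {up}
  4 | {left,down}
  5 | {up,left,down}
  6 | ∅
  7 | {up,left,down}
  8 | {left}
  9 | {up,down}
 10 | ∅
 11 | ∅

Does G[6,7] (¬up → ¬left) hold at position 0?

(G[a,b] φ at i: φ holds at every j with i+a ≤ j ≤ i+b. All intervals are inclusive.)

Check (¬up → ¬left) at every j in [6,7]:
  j=6: antecedent true; consequent true → ✓
  j=7: antecedent false → ✓
All positions satisfy it → formula holds.

Yes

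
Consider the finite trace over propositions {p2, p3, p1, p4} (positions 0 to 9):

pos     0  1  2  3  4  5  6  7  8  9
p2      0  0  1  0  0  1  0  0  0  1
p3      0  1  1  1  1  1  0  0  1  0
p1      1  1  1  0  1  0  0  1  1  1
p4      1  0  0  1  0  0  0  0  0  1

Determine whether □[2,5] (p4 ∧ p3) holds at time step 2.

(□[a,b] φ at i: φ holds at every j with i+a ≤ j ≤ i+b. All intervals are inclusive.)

Check (p4 ∧ p3) at every j in [4,7]:
  j=4: false
  j=5: false
  j=6: false
  j=7: false
Fails at j=4 → formula fails.

No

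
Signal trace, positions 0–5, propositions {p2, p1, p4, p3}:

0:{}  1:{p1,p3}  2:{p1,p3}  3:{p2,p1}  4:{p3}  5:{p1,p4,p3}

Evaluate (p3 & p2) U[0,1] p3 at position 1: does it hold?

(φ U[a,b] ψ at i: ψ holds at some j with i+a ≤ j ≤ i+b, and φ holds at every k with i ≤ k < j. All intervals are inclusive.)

True

Need some j in [1,2] with p3, and (p3 & p2) at every k in [1,j-1].
  j=1: p3 holds; no prefix to check → satisfied.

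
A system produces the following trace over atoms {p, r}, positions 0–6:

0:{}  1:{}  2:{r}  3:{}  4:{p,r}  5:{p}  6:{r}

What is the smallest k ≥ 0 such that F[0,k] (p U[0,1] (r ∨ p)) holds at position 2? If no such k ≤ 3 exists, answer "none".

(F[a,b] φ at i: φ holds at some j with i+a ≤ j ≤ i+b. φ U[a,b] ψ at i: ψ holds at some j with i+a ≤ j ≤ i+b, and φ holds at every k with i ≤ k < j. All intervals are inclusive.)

Scan j = 2,3,… for (p U[0,1] (r ∨ p)):
  j=2: holds
First hit at j=2, so smallest k = 2-2 = 0.

0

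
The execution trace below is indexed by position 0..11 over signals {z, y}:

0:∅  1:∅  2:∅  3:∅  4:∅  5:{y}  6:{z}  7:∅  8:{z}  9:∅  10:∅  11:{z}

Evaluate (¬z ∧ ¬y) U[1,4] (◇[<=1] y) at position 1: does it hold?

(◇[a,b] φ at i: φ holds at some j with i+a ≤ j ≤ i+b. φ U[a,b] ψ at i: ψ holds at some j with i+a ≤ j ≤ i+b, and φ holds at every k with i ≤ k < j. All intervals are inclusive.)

Need some j in [2,5] with ◇[<=1] y, and (¬z ∧ ¬y) at every k in [1,j-1].
  j=2: ◇[<=1] y — fails (none in [2,3]).
  j=3: ◇[<=1] y — fails (none in [3,4]).
  j=4: ◇[<=1] y holds; (¬z ∧ ¬y) holds at every k in [1,3] → satisfied.

Yes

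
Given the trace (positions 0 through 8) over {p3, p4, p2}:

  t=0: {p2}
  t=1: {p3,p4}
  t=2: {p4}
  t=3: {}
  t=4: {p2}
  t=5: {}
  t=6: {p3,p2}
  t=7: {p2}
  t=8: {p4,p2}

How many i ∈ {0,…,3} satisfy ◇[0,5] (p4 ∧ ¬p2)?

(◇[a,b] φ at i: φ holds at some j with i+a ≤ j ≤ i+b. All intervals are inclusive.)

Evaluate at each i in [0,3]:
  i=0: ✓ (witness j=1)
  i=1: ✓ (witness j=1)
  i=2: ✓ (witness j=2)
  i=3: ✗ (none in [3,8])
Positions where it holds: {0, 1, 2} → 3.

3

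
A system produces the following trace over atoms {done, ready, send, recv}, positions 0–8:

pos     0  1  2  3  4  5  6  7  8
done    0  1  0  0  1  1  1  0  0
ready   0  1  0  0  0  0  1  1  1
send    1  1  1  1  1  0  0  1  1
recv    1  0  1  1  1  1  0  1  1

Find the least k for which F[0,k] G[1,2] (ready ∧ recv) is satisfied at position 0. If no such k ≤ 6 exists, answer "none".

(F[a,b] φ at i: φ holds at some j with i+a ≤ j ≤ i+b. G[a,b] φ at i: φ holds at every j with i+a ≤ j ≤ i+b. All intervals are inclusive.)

6

Scan j = 0,1,… for G[1,2] (ready ∧ recv):
  j=0: fails
  j=1: fails
  j=2: fails
  j=3: fails
  j=4: fails
  j=5: fails
  j=6: holds
First hit at j=6, so smallest k = 6-0 = 6.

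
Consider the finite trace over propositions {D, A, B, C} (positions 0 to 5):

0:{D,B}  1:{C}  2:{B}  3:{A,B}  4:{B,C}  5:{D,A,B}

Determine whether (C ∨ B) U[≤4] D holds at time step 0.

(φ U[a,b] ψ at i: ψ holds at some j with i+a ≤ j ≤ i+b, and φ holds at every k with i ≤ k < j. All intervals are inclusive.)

Need some j in [0,4] with D, and (C ∨ B) at every k in [0,j-1].
  j=0: D holds; no prefix to check → satisfied.

True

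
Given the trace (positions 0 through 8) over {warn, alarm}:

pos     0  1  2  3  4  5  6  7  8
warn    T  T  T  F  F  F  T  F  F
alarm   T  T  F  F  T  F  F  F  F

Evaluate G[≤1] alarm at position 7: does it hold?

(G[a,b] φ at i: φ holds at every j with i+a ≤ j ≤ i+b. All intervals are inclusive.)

Does not hold

Check alarm at every j in [7,8]:
  j=7: false
  j=8: false
Fails at j=7 → formula fails.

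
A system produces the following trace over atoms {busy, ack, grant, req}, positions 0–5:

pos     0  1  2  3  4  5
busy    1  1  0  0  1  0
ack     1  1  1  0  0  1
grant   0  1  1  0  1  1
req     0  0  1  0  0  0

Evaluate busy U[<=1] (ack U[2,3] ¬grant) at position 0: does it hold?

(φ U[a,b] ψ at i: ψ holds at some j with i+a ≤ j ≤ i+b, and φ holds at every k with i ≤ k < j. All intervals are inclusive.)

Holds

Need some j in [0,1] with (ack U[2,3] ¬grant), and busy at every k in [0,j-1].
  j=0: (ack U[2,3] ¬grant) holds; no prefix to check → satisfied.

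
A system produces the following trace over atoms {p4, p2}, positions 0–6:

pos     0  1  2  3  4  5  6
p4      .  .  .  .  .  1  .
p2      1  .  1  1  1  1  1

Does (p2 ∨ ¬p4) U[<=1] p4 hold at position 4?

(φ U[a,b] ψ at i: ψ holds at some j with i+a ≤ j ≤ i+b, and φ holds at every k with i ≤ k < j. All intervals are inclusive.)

Need some j in [4,5] with p4, and (p2 ∨ ¬p4) at every k in [4,j-1].
  j=4: p4 false.
  j=5: p4 holds; (p2 ∨ ¬p4) holds at every k in [4,4] → satisfied.

Yes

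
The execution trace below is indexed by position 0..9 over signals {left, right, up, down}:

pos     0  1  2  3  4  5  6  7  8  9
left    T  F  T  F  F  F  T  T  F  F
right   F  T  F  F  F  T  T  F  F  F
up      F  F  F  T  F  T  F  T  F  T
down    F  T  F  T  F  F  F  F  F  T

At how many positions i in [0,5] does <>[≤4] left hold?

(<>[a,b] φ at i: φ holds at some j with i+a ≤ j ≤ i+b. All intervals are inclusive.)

Evaluate at each i in [0,5]:
  i=0: ✓ (witness j=0)
  i=1: ✓ (witness j=2)
  i=2: ✓ (witness j=2)
  i=3: ✓ (witness j=6)
  i=4: ✓ (witness j=6)
  i=5: ✓ (witness j=6)
Positions where it holds: {0, 1, 2, 3, 4, 5} → 6.

6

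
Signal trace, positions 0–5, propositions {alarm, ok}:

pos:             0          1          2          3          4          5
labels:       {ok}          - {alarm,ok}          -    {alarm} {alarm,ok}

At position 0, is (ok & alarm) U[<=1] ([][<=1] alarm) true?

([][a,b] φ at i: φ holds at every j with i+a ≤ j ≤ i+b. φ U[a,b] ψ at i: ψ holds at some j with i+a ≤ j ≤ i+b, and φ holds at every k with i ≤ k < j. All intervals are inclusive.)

False

Need some j in [0,1] with [][<=1] alarm, and (ok & alarm) at every k in [0,j-1].
  j=0: [][<=1] alarm — fails at 0.
  j=1: [][<=1] alarm — fails at 1.
No j in the window works → until fails.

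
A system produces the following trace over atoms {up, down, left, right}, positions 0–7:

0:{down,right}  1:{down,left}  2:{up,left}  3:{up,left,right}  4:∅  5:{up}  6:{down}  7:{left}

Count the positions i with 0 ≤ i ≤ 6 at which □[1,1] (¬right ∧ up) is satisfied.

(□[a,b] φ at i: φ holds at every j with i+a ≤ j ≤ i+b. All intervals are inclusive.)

2

Evaluate at each i in [0,6]:
  i=0: ✗ (fails at j=1)
  i=1: ✓ (all of [2,2])
  i=2: ✗ (fails at j=3)
  i=3: ✗ (fails at j=4)
  i=4: ✓ (all of [5,5])
  i=5: ✗ (fails at j=6)
  i=6: ✗ (fails at j=7)
Positions where it holds: {1, 4} → 2.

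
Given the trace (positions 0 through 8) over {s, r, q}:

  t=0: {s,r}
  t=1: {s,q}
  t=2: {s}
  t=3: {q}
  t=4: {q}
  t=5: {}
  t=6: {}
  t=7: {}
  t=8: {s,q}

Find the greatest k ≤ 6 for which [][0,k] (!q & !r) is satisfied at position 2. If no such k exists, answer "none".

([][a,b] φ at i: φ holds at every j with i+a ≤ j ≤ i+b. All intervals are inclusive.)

(!q & !r) must hold from j=2 onward; find where it first fails.
  j=2: holds
  j=3: fails
Holds on [2,2], so largest k = 0.

0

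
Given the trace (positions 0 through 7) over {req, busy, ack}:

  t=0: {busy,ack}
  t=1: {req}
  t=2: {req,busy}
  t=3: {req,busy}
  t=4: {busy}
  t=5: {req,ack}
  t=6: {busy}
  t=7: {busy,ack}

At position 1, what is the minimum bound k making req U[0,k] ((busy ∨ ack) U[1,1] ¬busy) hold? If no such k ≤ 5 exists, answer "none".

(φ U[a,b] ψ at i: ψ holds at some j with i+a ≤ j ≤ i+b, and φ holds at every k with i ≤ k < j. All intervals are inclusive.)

3

Need earliest j ≥ 1 with ((busy ∨ ack) U[1,1] ¬busy), and req at every k in [1,j-1].
  j=1: rhs fails.
  j=2: rhs fails.
  j=3: rhs fails.
  j=4: rhs holds; lhs holds on [1,3]. k = 3.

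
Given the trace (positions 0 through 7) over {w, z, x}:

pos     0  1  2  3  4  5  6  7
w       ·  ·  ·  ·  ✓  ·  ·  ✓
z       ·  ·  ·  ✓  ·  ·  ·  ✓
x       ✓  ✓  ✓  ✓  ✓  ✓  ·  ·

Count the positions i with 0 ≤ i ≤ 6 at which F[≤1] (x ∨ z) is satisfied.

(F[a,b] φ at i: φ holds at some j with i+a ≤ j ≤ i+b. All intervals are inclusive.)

7

Evaluate at each i in [0,6]:
  i=0: ✓ (witness j=0)
  i=1: ✓ (witness j=1)
  i=2: ✓ (witness j=2)
  i=3: ✓ (witness j=3)
  i=4: ✓ (witness j=4)
  i=5: ✓ (witness j=5)
  i=6: ✓ (witness j=7)
Positions where it holds: {0, 1, 2, 3, 4, 5, 6} → 7.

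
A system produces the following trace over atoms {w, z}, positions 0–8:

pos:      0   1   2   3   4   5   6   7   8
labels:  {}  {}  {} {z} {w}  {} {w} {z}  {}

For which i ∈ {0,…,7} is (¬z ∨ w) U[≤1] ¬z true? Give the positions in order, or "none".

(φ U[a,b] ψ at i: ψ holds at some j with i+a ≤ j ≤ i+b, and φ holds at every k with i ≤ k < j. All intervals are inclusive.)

0, 1, 2, 4, 5, 6

Evaluate at each i in [0,7]:
  i=0: ✓ (rhs at j=0)
  i=1: ✓ (rhs at j=1)
  i=2: ✓ (rhs at j=2)
  i=3: ✗ (lhs fails at k=3 before rhs at j=4)
  i=4: ✓ (rhs at j=4)
  i=5: ✓ (rhs at j=5)
  i=6: ✓ (rhs at j=6)
  i=7: ✗ (lhs fails at k=7 before rhs at j=8)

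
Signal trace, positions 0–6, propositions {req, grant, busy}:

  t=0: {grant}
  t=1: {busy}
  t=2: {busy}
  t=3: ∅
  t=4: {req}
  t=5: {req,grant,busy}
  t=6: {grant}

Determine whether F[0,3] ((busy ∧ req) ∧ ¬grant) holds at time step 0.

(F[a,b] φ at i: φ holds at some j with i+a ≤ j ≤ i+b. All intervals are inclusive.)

Does not hold

Check ((busy ∧ req) ∧ ¬grant) at each j in [0,3]:
  j=0: false
  j=1: false
  j=2: false
  j=3: false
No position in the window satisfies it → formula fails.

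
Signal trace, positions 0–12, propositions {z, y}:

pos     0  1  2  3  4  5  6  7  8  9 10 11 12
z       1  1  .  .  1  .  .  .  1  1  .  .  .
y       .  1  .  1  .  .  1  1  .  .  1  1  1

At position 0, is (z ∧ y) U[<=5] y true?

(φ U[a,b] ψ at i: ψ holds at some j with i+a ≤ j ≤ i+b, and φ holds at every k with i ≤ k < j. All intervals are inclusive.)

Does not hold

Need some j in [0,5] with y, and (z ∧ y) at every k in [0,j-1].
  j=0: y false.
  j=1: y holds, but (z ∧ y) fails at k=0 → not this j.
  j=2: y false.
  j=3: y holds, but (z ∧ y) fails at k=0 → not this j.
  j=4: y false.
  j=5: y false.
No j in the window works → until fails.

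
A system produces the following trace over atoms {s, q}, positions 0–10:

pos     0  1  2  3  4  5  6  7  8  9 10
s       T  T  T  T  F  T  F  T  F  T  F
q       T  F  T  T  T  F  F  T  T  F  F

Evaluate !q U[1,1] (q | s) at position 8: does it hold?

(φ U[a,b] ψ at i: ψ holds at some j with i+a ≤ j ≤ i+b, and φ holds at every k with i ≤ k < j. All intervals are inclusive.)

No

Need some j in [9,9] with (q | s), and !q at every k in [8,j-1].
  j=9: (q | s) holds, but !q fails at k=8 → not this j.
No j in the window works → until fails.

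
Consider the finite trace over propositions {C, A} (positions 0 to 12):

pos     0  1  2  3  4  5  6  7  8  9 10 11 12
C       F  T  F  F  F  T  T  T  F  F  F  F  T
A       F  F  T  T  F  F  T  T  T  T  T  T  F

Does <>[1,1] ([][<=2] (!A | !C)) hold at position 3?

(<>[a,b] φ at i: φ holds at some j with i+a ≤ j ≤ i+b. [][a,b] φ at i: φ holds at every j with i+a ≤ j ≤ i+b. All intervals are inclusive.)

Does not hold

Check [][<=2] (!A | !C) at each j in [4,4]:
  j=4: fails at 6
No position in the window satisfies it → formula fails.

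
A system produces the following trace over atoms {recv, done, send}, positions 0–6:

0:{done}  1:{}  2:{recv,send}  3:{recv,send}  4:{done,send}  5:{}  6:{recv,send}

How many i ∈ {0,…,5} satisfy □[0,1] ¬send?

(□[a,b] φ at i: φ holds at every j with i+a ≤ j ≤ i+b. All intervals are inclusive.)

1

Evaluate at each i in [0,5]:
  i=0: ✓ (all of [0,1])
  i=1: ✗ (fails at j=2)
  i=2: ✗ (fails at j=2)
  i=3: ✗ (fails at j=3)
  i=4: ✗ (fails at j=4)
  i=5: ✗ (fails at j=6)
Positions where it holds: {0} → 1.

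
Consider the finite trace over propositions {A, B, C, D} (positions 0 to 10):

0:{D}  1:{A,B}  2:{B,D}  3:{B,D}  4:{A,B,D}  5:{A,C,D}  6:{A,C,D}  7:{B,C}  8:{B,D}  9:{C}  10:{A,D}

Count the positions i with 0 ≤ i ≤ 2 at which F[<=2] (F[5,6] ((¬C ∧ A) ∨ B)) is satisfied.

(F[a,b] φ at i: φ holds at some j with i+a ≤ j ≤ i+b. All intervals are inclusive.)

Evaluate at each i in [0,2]:
  i=0: ✓ (witness j=1)
  i=1: ✓ (witness j=1)
  i=2: ✓ (witness j=2)
Positions where it holds: {0, 1, 2} → 3.

3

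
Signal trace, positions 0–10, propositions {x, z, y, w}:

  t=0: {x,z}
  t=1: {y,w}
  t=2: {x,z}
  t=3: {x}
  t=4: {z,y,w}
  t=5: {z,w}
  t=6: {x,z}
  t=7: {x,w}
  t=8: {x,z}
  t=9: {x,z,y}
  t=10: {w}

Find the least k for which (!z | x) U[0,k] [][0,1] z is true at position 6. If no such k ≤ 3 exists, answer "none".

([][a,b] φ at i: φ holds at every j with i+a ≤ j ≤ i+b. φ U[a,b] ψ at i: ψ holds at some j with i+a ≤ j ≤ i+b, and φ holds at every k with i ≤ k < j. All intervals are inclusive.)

2

Need earliest j ≥ 6 with [][0,1] z, and (!z | x) at every k in [6,j-1].
  j=6: rhs fails.
  j=7: rhs fails.
  j=8: rhs holds; lhs holds on [6,7]. k = 2.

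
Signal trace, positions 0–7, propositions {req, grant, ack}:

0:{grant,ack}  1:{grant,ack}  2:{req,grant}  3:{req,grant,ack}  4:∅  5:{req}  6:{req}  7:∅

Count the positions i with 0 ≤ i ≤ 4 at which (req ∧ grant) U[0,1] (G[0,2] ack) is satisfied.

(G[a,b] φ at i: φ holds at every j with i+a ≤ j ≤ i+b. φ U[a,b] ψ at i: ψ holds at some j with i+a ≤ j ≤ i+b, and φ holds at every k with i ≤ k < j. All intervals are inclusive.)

Evaluate at each i in [0,4]:
  i=0: ✗ (no rhs in [0,1])
  i=1: ✗ (no rhs in [1,2])
  i=2: ✗ (no rhs in [2,3])
  i=3: ✗ (no rhs in [3,4])
  i=4: ✗ (no rhs in [4,5])
Positions where it holds: {} → 0.

0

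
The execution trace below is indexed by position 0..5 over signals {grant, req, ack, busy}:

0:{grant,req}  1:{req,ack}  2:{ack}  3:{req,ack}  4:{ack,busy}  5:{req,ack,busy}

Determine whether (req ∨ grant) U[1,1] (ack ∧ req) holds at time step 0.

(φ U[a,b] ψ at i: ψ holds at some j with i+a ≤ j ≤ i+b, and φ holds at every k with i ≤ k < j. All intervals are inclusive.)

Need some j in [1,1] with (ack ∧ req), and (req ∨ grant) at every k in [0,j-1].
  j=1: (ack ∧ req) holds; (req ∨ grant) holds at every k in [0,0] → satisfied.

Yes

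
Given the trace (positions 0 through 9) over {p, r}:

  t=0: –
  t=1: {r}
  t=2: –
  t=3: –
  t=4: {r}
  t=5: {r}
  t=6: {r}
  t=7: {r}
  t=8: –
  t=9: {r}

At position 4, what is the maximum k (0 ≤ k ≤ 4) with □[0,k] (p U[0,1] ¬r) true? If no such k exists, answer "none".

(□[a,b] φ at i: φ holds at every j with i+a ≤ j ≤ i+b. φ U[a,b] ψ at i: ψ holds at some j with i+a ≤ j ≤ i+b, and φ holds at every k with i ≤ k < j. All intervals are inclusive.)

none

(p U[0,1] ¬r) must hold from j=4 onward; find where it first fails.
  j=4: fails → no k works.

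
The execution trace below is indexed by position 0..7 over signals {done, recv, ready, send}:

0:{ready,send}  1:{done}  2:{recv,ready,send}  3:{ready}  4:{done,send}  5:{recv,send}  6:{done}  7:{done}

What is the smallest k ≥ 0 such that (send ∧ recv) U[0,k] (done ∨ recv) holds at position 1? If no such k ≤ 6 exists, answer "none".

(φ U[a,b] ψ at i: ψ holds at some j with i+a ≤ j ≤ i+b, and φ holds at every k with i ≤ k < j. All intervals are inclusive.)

0

Need earliest j ≥ 1 with (done ∨ recv), and (send ∧ recv) at every k in [1,j-1].
  j=1: rhs holds (empty prefix). k = 0.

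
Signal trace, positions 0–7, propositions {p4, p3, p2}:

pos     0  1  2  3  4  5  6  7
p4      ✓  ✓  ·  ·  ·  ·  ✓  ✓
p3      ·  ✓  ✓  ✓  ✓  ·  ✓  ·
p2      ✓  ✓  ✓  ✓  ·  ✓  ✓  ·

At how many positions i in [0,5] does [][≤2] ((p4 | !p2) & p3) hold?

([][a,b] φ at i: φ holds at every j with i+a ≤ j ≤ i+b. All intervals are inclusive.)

Evaluate at each i in [0,5]:
  i=0: ✗ (fails at j=0)
  i=1: ✗ (fails at j=2)
  i=2: ✗ (fails at j=2)
  i=3: ✗ (fails at j=3)
  i=4: ✗ (fails at j=5)
  i=5: ✗ (fails at j=5)
Positions where it holds: {} → 0.

0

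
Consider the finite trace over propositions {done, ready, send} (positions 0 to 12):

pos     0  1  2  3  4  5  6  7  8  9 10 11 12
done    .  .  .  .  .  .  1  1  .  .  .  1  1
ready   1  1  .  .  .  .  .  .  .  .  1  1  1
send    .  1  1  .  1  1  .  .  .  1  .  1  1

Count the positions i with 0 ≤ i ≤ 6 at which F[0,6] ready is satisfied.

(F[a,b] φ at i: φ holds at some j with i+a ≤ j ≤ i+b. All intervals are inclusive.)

5

Evaluate at each i in [0,6]:
  i=0: ✓ (witness j=0)
  i=1: ✓ (witness j=1)
  i=2: ✗ (none in [2,8])
  i=3: ✗ (none in [3,9])
  i=4: ✓ (witness j=10)
  i=5: ✓ (witness j=10)
  i=6: ✓ (witness j=10)
Positions where it holds: {0, 1, 4, 5, 6} → 5.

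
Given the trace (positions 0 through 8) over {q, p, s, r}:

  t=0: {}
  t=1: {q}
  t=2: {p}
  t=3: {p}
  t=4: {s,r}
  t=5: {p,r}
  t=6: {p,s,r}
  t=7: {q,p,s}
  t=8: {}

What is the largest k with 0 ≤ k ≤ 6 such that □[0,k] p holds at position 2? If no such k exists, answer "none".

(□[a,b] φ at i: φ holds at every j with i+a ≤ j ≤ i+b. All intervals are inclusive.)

p must hold from j=2 onward; find where it first fails.
  j=2: holds
  j=3: holds
  j=4: fails
Holds on [2,3], so largest k = 1.

1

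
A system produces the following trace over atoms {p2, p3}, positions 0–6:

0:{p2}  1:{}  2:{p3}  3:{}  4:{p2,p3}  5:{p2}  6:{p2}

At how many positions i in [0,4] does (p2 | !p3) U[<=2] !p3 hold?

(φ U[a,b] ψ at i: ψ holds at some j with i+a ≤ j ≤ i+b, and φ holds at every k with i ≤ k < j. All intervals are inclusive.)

4

Evaluate at each i in [0,4]:
  i=0: ✓ (rhs at j=0)
  i=1: ✓ (rhs at j=1)
  i=2: ✗ (lhs fails at k=2 before rhs at j=3)
  i=3: ✓ (rhs at j=3)
  i=4: ✓ (rhs at j=5; lhs holds on [4,4])
Positions where it holds: {0, 1, 3, 4} → 4.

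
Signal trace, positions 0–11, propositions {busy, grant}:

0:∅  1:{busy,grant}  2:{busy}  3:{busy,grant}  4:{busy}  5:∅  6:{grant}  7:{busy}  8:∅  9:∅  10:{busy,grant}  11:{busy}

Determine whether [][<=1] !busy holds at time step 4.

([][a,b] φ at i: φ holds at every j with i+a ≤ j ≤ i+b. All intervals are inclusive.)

Check !busy at every j in [4,5]:
  j=4: false
  j=5: true
Fails at j=4 → formula fails.

False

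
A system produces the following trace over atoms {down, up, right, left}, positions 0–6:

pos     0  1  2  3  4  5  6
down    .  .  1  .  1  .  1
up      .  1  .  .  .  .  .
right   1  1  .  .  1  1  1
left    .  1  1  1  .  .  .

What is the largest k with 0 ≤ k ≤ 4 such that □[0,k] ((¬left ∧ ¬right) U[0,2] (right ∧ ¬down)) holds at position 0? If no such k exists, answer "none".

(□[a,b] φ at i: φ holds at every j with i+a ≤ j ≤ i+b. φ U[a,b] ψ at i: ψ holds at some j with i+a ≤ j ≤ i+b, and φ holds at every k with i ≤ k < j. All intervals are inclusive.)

1

((¬left ∧ ¬right) U[0,2] (right ∧ ¬down)) must hold from j=0 onward; find where it first fails.
  j=0: holds
  j=1: holds
  j=2: fails
Holds on [0,1], so largest k = 1.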